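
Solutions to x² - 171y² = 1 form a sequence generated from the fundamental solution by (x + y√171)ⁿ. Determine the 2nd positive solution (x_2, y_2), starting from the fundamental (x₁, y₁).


Step 1: Find the fundamental solution (x₁, y₁) of x² - 171y² = 1.
  Expand √171 as a continued fraction. a₀ = ⌊√171⌋ = 13; iterate m_{k+1} = d_k·a_k − m_k, d_{k+1} = (171 − m_{k+1}²)/d_k, a_{k+1} = ⌊(a₀ + m_{k+1})/d_{k+1}⌋ (starting m₀ = 0, d₀ = 1), with convergents p_k = a_k·p_{k-1} + p_{k-2}, q_k = a_k·q_{k-1} + q_{k-2} (p₋₁ = 1, q₋₁ = 0):
  k = 0: a₀ = 13; p₀/q₀ = 13/1; p₀² − 171·q₀² = 169 − 171 = -2.
  k = 1: m = 13, d = 2, a = ⌊(13 + 13)/2⌋ = 13; p/q = (13·13 + 1)/(13·1 + 0) = 170/13; p² − 171·q² = 28900 − 28899 = 1.
  The first convergent with p² − 171·q² = 1 gives the fundamental solution (x₁, y₁) = (170, 13).
Step 2: Apply the recurrence (x_{n+1}, y_{n+1}) = (x₁x_n + 171y₁y_n, x₁y_n + y₁x_n) repeatedly.
  From (x_1, y_1) = (170, 13): x_2 = 170·170 + 171·13·13 = 57799; y_2 = 170·13 + 13·170 = 4420.
Step 3: Verify x_2² - 171·y_2² = 3340724401 - 3340724400 = 1 (should be 1). ✓

(x_1, y_1) = (170, 13); (x_2, y_2) = (57799, 4420).


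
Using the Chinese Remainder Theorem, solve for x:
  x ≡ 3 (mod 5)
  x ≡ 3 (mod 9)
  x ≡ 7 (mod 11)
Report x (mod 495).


Moduli 5, 9, 11 are pairwise coprime; by CRT there is a unique solution modulo M = 5 · 9 · 11 = 495.
Solve pairwise, accumulating the modulus:
  Start with x ≡ 3 (mod 5).
  Combine with x ≡ 3 (mod 9): since gcd(5, 9) = 1, we get a unique residue mod 45.
    Write x = 3 + 5·t and substitute into x ≡ 3 (mod 9): 5·t ≡ 3 − 3 = 0 (mod 9).
    The inverse of 5 mod 9 is 2 (since 5·2 = 10 = 1·9 + 1), so t ≡ 2·0 = 0 ≡ 0 (mod 9).
    Then x = 3 + 5·0 = 3, valid modulo lcm(5, 9) = 45: x ≡ 3 (mod 45).
  Combine with x ≡ 7 (mod 11): since gcd(45, 11) = 1, we get a unique residue mod 495.
    Write x = 3 + 45·t and substitute into x ≡ 7 (mod 11): 45·t ≡ 7 − 3 = 4 (mod 11).
    Reduce coefficients mod 11: 1·t ≡ 4 (mod 11).
    So t ≡ 4 (mod 11).
    Then x = 3 + 45·4 = 183, valid modulo lcm(45, 11) = 495: x ≡ 183 (mod 495).
Verify: 183 mod 5 = 3 ✓, 183 mod 9 = 3 ✓, 183 mod 11 = 7 ✓.

x ≡ 183 (mod 495).


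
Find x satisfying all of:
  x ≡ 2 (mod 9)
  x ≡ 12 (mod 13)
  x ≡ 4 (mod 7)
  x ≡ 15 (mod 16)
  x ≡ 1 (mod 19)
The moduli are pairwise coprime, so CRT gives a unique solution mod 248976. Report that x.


Product of moduli M = 9 · 13 · 7 · 16 · 19 = 248976.
Merge one congruence at a time:
  Start: x ≡ 2 (mod 9).
  Combine with x ≡ 12 (mod 13); new modulus lcm = 117.
    Write x = 2 + 9·t and substitute into x ≡ 12 (mod 13): 9·t ≡ 12 − 2 = 10 (mod 13).
    The inverse of 9 mod 13 is 3 (since 9·3 = 27 = 2·13 + 1), so t ≡ 3·10 = 30 ≡ 4 (mod 13).
    Then x = 2 + 9·4 = 38, valid modulo lcm(9, 13) = 117: x ≡ 38 (mod 117).
  Combine with x ≡ 4 (mod 7); new modulus lcm = 819.
    Write x = 38 + 117·t and substitute into x ≡ 4 (mod 7): 117·t ≡ 4 − 38 = -34 (mod 7).
    Reduce coefficients mod 7: 5·t ≡ 1 (mod 7).
    The inverse of 5 mod 7 is 3 (since 5·3 = 15 = 2·7 + 1), so t ≡ 3·1 = 3 ≡ 3 (mod 7).
    Then x = 38 + 117·3 = 389, valid modulo lcm(117, 7) = 819: x ≡ 389 (mod 819).
  Combine with x ≡ 15 (mod 16); new modulus lcm = 13104.
    Write x = 389 + 819·t and substitute into x ≡ 15 (mod 16): 819·t ≡ 15 − 389 = -374 (mod 16).
    Reduce coefficients mod 16: 3·t ≡ 10 (mod 16).
    The inverse of 3 mod 16 is 11 (since 3·11 = 33 = 2·16 + 1), so t ≡ 11·10 = 110 ≡ 14 (mod 16).
    Then x = 389 + 819·14 = 11855, valid modulo lcm(819, 16) = 13104: x ≡ 11855 (mod 13104).
  Combine with x ≡ 1 (mod 19); new modulus lcm = 248976.
    Write x = 11855 + 13104·t and substitute into x ≡ 1 (mod 19): 13104·t ≡ 1 − 11855 = -11854 (mod 19).
    Reduce coefficients mod 19: 13·t ≡ 2 (mod 19).
    The inverse of 13 mod 19 is 3 (since 13·3 = 39 = 2·19 + 1), so t ≡ 3·2 = 6 ≡ 6 (mod 19).
    Then x = 11855 + 13104·6 = 90479, valid modulo lcm(13104, 19) = 248976: x ≡ 90479 (mod 248976).
Verify against each original: 90479 mod 9 = 2, 90479 mod 13 = 12, 90479 mod 7 = 4, 90479 mod 16 = 15, 90479 mod 19 = 1.

x ≡ 90479 (mod 248976).


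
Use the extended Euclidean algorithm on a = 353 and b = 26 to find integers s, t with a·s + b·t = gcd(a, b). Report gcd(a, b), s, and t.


Euclidean algorithm on (353, 26) — divide until remainder is 0:
  353 = 13 · 26 + 15
  26 = 1 · 15 + 11
  15 = 1 · 11 + 4
  11 = 2 · 4 + 3
  4 = 1 · 3 + 1
  3 = 3 · 1 + 0
gcd(353, 26) = 1.
Track Bezout coefficients alongside the remainders: start with r₀ = 353 = a·1 + b·0 (s = 1, t = 0) and r₁ = 26 = a·0 + b·1 (s = 0, t = 1); each new remainder r_{k+1} = r_{k-1} − q_k·r_k inherits s_{k+1} = s_{k-1} − q_k·s_k, t_{k+1} = t_{k-1} − q_k·t_k, so r_k = a·s_k + b·t_k at every step:
  q = 13: r = 15, s = 1 − 13·0 = 1, t = 0 − 13·1 = -13  (check: 353·1 + 26·(-13) = 15)
  q = 1: r = 11, s = 0 − 1·1 = -1, t = 1 − 1·(-13) = 14  (check: 353·(-1) + 26·14 = 11)
  q = 1: r = 4, s = 1 − 1·(-1) = 2, t = -13 − 1·14 = -27  (check: 353·2 + 26·(-27) = 4)
  q = 2: r = 3, s = -1 − 2·2 = -5, t = 14 − 2·(-27) = 68  (check: 353·(-5) + 26·68 = 3)
  q = 1: r = 1, s = 2 − 1·(-5) = 7, t = -27 − 1·68 = -95  (check: 353·7 + 26·(-95) = 1)
The row with r = 1 (the gcd) gives the Bezout coefficients s = 7, t = -95.
Result: 353 · (7) + 26 · (-95) = 1.

gcd(353, 26) = 1; s = 7, t = -95 (check: 353·7 + 26·(-95) = 1).


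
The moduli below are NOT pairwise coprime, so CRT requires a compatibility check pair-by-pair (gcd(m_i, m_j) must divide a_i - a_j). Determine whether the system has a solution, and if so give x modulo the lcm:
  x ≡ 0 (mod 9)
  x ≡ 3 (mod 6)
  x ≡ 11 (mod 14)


Moduli 9, 6, 14 are not pairwise coprime, so CRT works modulo lcm(m_i) when all pairwise compatibility conditions hold.
Pairwise compatibility: gcd(m_i, m_j) must divide a_i - a_j for every pair.
Merge one congruence at a time:
  Start: x ≡ 0 (mod 9).
  Combine with x ≡ 3 (mod 6): gcd(9, 6) = 3; 3 - 0 = 3, which IS divisible by 3, so compatible.
    Write x = 0 + 9·t and substitute into x ≡ 3 (mod 6): 9·t ≡ 3 − 0 = 3 (mod 6).
    Divide the congruence (and modulus) by g = 3: 3·t ≡ 1 (mod 2).
    Reduce coefficients mod 2: 1·t ≡ 1 (mod 2).
    So t ≡ 1 (mod 2).
    Then x = 0 + 9·1 = 9, valid modulo lcm(9, 6) = 18: x ≡ 9 (mod 18).
  Combine with x ≡ 11 (mod 14): gcd(18, 14) = 2; 11 - 9 = 2, which IS divisible by 2, so compatible.
    Write x = 9 + 18·t and substitute into x ≡ 11 (mod 14): 18·t ≡ 11 − 9 = 2 (mod 14).
    Divide the congruence (and modulus) by g = 2: 9·t ≡ 1 (mod 7).
    Reduce coefficients mod 7: 2·t ≡ 1 (mod 7).
    The inverse of 2 mod 7 is 4 (since 2·4 = 8 = 1·7 + 1), so t ≡ 4·1 = 4 ≡ 4 (mod 7).
    Then x = 9 + 18·4 = 81, valid modulo lcm(18, 14) = 126: x ≡ 81 (mod 126).
Verify: 81 mod 9 = 0, 81 mod 6 = 3, 81 mod 14 = 11.

x ≡ 81 (mod 126).


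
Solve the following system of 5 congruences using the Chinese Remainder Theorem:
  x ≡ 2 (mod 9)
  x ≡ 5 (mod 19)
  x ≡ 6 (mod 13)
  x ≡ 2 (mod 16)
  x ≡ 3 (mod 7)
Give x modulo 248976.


Product of moduli M = 9 · 19 · 13 · 16 · 7 = 248976.
Merge one congruence at a time:
  Start: x ≡ 2 (mod 9).
  Combine with x ≡ 5 (mod 19); new modulus lcm = 171.
    Write x = 2 + 9·t and substitute into x ≡ 5 (mod 19): 9·t ≡ 5 − 2 = 3 (mod 19).
    The inverse of 9 mod 19 is 17 (since 9·17 = 153 = 8·19 + 1), so t ≡ 17·3 = 51 ≡ 13 (mod 19).
    Then x = 2 + 9·13 = 119, valid modulo lcm(9, 19) = 171: x ≡ 119 (mod 171).
  Combine with x ≡ 6 (mod 13); new modulus lcm = 2223.
    Write x = 119 + 171·t and substitute into x ≡ 6 (mod 13): 171·t ≡ 6 − 119 = -113 (mod 13).
    Reduce coefficients mod 13: 2·t ≡ 4 (mod 13).
    The inverse of 2 mod 13 is 7 (since 2·7 = 14 = 1·13 + 1), so t ≡ 7·4 = 28 ≡ 2 (mod 13).
    Then x = 119 + 171·2 = 461, valid modulo lcm(171, 13) = 2223: x ≡ 461 (mod 2223).
  Combine with x ≡ 2 (mod 16); new modulus lcm = 35568.
    Write x = 461 + 2223·t and substitute into x ≡ 2 (mod 16): 2223·t ≡ 2 − 461 = -459 (mod 16).
    Reduce coefficients mod 16: 15·t ≡ 5 (mod 16).
    The inverse of 15 mod 16 is 15 (since 15·15 = 225 = 14·16 + 1), so t ≡ 15·5 = 75 ≡ 11 (mod 16).
    Then x = 461 + 2223·11 = 24914, valid modulo lcm(2223, 16) = 35568: x ≡ 24914 (mod 35568).
  Combine with x ≡ 3 (mod 7); new modulus lcm = 248976.
    Write x = 24914 + 35568·t and substitute into x ≡ 3 (mod 7): 35568·t ≡ 3 − 24914 = -24911 (mod 7).
    Reduce coefficients mod 7: 1·t ≡ 2 (mod 7).
    So t ≡ 2 (mod 7).
    Then x = 24914 + 35568·2 = 96050, valid modulo lcm(35568, 7) = 248976: x ≡ 96050 (mod 248976).
Verify against each original: 96050 mod 9 = 2, 96050 mod 19 = 5, 96050 mod 13 = 6, 96050 mod 16 = 2, 96050 mod 7 = 3.

x ≡ 96050 (mod 248976).


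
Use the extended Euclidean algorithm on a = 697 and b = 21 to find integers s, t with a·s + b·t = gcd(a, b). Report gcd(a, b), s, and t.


Euclidean algorithm on (697, 21) — divide until remainder is 0:
  697 = 33 · 21 + 4
  21 = 5 · 4 + 1
  4 = 4 · 1 + 0
gcd(697, 21) = 1.
Track Bezout coefficients alongside the remainders: start with r₀ = 697 = a·1 + b·0 (s = 1, t = 0) and r₁ = 21 = a·0 + b·1 (s = 0, t = 1); each new remainder r_{k+1} = r_{k-1} − q_k·r_k inherits s_{k+1} = s_{k-1} − q_k·s_k, t_{k+1} = t_{k-1} − q_k·t_k, so r_k = a·s_k + b·t_k at every step:
  q = 33: r = 4, s = 1 − 33·0 = 1, t = 0 − 33·1 = -33  (check: 697·1 + 21·(-33) = 4)
  q = 5: r = 1, s = 0 − 5·1 = -5, t = 1 − 5·(-33) = 166  (check: 697·(-5) + 21·166 = 1)
The row with r = 1 (the gcd) gives the Bezout coefficients s = -5, t = 166.
Result: 697 · (-5) + 21 · (166) = 1.

gcd(697, 21) = 1; s = -5, t = 166 (check: 697·(-5) + 21·166 = 1).


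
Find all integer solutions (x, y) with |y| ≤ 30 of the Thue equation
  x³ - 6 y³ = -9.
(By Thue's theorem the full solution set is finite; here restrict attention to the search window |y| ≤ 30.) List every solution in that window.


The equation is x³ - 6y³ = -9. For fixed y, x³ = 6·y³ − 9, so a solution requires the RHS to be a perfect cube.
Strategy: iterate y from -30 to 30, compute RHS = 6·y³ − 9, and check whether it is a (positive or negative) perfect cube.
Check small values of y:
  y = 0: RHS = -9 is not a perfect cube.
  y = 1: RHS = -3 is not a perfect cube.
  y = -1: RHS = -15 is not a perfect cube.
  y = 2: RHS = 39 is not a perfect cube.
  y = -2: RHS = -57 is not a perfect cube.
  y = 3: RHS = 153 is not a perfect cube.
  y = -3: RHS = -171 is not a perfect cube.
Continuing the search up to |y| = 30 finds no solutions either.
No (x, y) in the scanned range satisfies the equation.

No integer solutions with |y| ≤ 30.


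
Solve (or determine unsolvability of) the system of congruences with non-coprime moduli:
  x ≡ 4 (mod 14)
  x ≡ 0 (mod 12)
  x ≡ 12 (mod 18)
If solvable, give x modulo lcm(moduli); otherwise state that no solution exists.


Moduli 14, 12, 18 are not pairwise coprime, so CRT works modulo lcm(m_i) when all pairwise compatibility conditions hold.
Pairwise compatibility: gcd(m_i, m_j) must divide a_i - a_j for every pair.
Merge one congruence at a time:
  Start: x ≡ 4 (mod 14).
  Combine with x ≡ 0 (mod 12): gcd(14, 12) = 2; 0 - 4 = -4, which IS divisible by 2, so compatible.
    Write x = 4 + 14·t and substitute into x ≡ 0 (mod 12): 14·t ≡ 0 − 4 = -4 (mod 12).
    Divide the congruence (and modulus) by g = 2: 7·t ≡ -2 (mod 6).
    Reduce coefficients mod 6: 1·t ≡ 4 (mod 6).
    So t ≡ 4 (mod 6).
    Then x = 4 + 14·4 = 60, valid modulo lcm(14, 12) = 84: x ≡ 60 (mod 84).
  Combine with x ≡ 12 (mod 18): gcd(84, 18) = 6; 12 - 60 = -48, which IS divisible by 6, so compatible.
    Write x = 60 + 84·t and substitute into x ≡ 12 (mod 18): 84·t ≡ 12 − 60 = -48 (mod 18).
    Divide the congruence (and modulus) by g = 6: 14·t ≡ -8 (mod 3).
    Reduce coefficients mod 3: 2·t ≡ 1 (mod 3).
    The inverse of 2 mod 3 is 2 (since 2·2 = 4 = 1·3 + 1), so t ≡ 2·1 = 2 ≡ 2 (mod 3).
    Then x = 60 + 84·2 = 228, valid modulo lcm(84, 18) = 252: x ≡ 228 (mod 252).
Verify: 228 mod 14 = 4, 228 mod 12 = 0, 228 mod 18 = 12.

x ≡ 228 (mod 252).


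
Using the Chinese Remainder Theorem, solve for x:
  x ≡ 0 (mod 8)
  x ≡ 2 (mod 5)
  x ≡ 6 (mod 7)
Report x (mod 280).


Moduli 8, 5, 7 are pairwise coprime; by CRT there is a unique solution modulo M = 8 · 5 · 7 = 280.
Solve pairwise, accumulating the modulus:
  Start with x ≡ 0 (mod 8).
  Combine with x ≡ 2 (mod 5): since gcd(8, 5) = 1, we get a unique residue mod 40.
    Write x = 0 + 8·t and substitute into x ≡ 2 (mod 5): 8·t ≡ 2 − 0 = 2 (mod 5).
    Reduce coefficients mod 5: 3·t ≡ 2 (mod 5).
    The inverse of 3 mod 5 is 2 (since 3·2 = 6 = 1·5 + 1), so t ≡ 2·2 = 4 ≡ 4 (mod 5).
    Then x = 0 + 8·4 = 32, valid modulo lcm(8, 5) = 40: x ≡ 32 (mod 40).
  Combine with x ≡ 6 (mod 7): since gcd(40, 7) = 1, we get a unique residue mod 280.
    Write x = 32 + 40·t and substitute into x ≡ 6 (mod 7): 40·t ≡ 6 − 32 = -26 (mod 7).
    Reduce coefficients mod 7: 5·t ≡ 2 (mod 7).
    The inverse of 5 mod 7 is 3 (since 5·3 = 15 = 2·7 + 1), so t ≡ 3·2 = 6 ≡ 6 (mod 7).
    Then x = 32 + 40·6 = 272, valid modulo lcm(40, 7) = 280: x ≡ 272 (mod 280).
Verify: 272 mod 8 = 0 ✓, 272 mod 5 = 2 ✓, 272 mod 7 = 6 ✓.

x ≡ 272 (mod 280).


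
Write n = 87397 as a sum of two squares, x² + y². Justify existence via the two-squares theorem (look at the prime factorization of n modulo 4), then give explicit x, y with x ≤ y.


Step 1: Factor n = 87397 = 17 · 53 · 97.
Step 2: Check the mod-4 condition on each prime factor: 17 ≡ 1 (mod 4), exponent 1; 53 ≡ 1 (mod 4), exponent 1; 97 ≡ 1 (mod 4), exponent 1.
All primes ≡ 3 (mod 4) appear to even exponent (or don't appear), so by the two-squares theorem n IS expressible as a sum of two squares.
Step 3: Build a representation. Here n = 17 · 53 · 97 is a product of primes ≡ 1 (mod 4). Each prime p ≡ 1 (mod 4) is itself a sum of two squares; find a² by testing p − a² for a perfect square:
  17: 17 − 1² = 16 = 4² ⇒ 17 = 1² + 4².
  53: 53 − 1² = 52, 53 − 2² = 49 = 7² ⇒ 53 = 2² + 7².
  97: 97 − 1² = 96, 97 − 2² = 93, 97 − 3² = 88, 97 − 4² = 81 = 9² ⇒ 97 = 4² + 9².
  Combine using the Brahmagupta–Fibonacci identity (a² + b²)(c² + d²) = (ac − bd)² + (ad + bc)² = (ac + bd)² + (ad − bc)²:
  17 · 53 = 901: from (1² + 4²)(2² + 7²), take (1·2 − 4·7, 1·7 + 4·2) = (2 − 28, 7 + 8) = (-26, 15); dropping signs (only squares matter) gives (26, 15); check 26² + 15² = 676 + 225 = 901 ✓.
  901 · 97 = 87397: from (26² + 15²)(4² + 9²), take (26·4 − 15·9, 26·9 + 15·4) = (104 − 135, 234 + 60) = (-31, 294); dropping signs (only squares matter) gives (31, 294); check 31² + 294² = 961 + 86436 = 87397 ✓.
Step 4: Order so x ≤ y and verify: 31² + 294² = 961 + 86436 = 87397 = n. ✓

n = 87397 = 31² + 294² (one valid representation with x ≤ y).


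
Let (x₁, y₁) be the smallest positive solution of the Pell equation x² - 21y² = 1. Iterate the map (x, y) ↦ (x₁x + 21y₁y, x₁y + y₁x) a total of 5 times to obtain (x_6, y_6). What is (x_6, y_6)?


Step 1: Find the fundamental solution (x₁, y₁) of x² - 21y² = 1.
  Expand √21 as a continued fraction. a₀ = ⌊√21⌋ = 4; iterate m_{k+1} = d_k·a_k − m_k, d_{k+1} = (21 − m_{k+1}²)/d_k, a_{k+1} = ⌊(a₀ + m_{k+1})/d_{k+1}⌋ (starting m₀ = 0, d₀ = 1), with convergents p_k = a_k·p_{k-1} + p_{k-2}, q_k = a_k·q_{k-1} + q_{k-2} (p₋₁ = 1, q₋₁ = 0):
  k = 0: a₀ = 4; p₀/q₀ = 4/1; p₀² − 21·q₀² = 16 − 21 = -5.
  k = 1: m = 4, d = 5, a = ⌊(4 + 4)/5⌋ = 1; p/q = (1·4 + 1)/(1·1 + 0) = 5/1; p² − 21·q² = 25 − 21 = 4.
  k = 2: m = 1, d = 4, a = ⌊(4 + 1)/4⌋ = 1; p/q = (1·5 + 4)/(1·1 + 1) = 9/2; p² − 21·q² = 81 − 84 = -3.
  k = 3: m = 3, d = 3, a = ⌊(4 + 3)/3⌋ = 2; p/q = (2·9 + 5)/(2·2 + 1) = 23/5; p² − 21·q² = 529 − 525 = 4.
  k = 4: m = 3, d = 4, a = ⌊(4 + 3)/4⌋ = 1; p/q = (1·23 + 9)/(1·5 + 2) = 32/7; p² − 21·q² = 1024 − 1029 = -5.
  k = 5: m = 1, d = 5, a = ⌊(4 + 1)/5⌋ = 1; p/q = (1·32 + 23)/(1·7 + 5) = 55/12; p² − 21·q² = 3025 − 3024 = 1.
  The first convergent with p² − 21·q² = 1 gives the fundamental solution (x₁, y₁) = (55, 12).
Step 2: Apply the recurrence (x_{n+1}, y_{n+1}) = (x₁x_n + 21y₁y_n, x₁y_n + y₁x_n) repeatedly.
  From (x_1, y_1) = (55, 12): x_2 = 55·55 + 21·12·12 = 6049; y_2 = 55·12 + 12·55 = 1320.
  From (x_2, y_2) = (6049, 1320): x_3 = 55·6049 + 21·12·1320 = 665335; y_3 = 55·1320 + 12·6049 = 145188.
  From (x_3, y_3) = (665335, 145188): x_4 = 55·665335 + 21·12·145188 = 73180801; y_4 = 55·145188 + 12·665335 = 15969360.
  From (x_4, y_4) = (73180801, 15969360): x_5 = 55·73180801 + 21·12·15969360 = 8049222775; y_5 = 55·15969360 + 12·73180801 = 1756484412.
  From (x_5, y_5) = (8049222775, 1756484412): x_6 = 55·8049222775 + 21·12·1756484412 = 885341324449; y_6 = 55·1756484412 + 12·8049222775 = 193197315960.
Step 3: Verify x_6² - 21·y_6² = 783829260777109485153601 - 783829260777109485153600 = 1 (should be 1). ✓

(x_1, y_1) = (55, 12); (x_6, y_6) = (885341324449, 193197315960).


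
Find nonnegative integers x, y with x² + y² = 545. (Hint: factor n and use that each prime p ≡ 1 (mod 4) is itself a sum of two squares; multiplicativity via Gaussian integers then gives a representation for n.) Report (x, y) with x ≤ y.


Step 1: Factor n = 545 = 5 · 109.
Step 2: Check the mod-4 condition on each prime factor: 5 ≡ 1 (mod 4), exponent 1; 109 ≡ 1 (mod 4), exponent 1.
All primes ≡ 3 (mod 4) appear to even exponent (or don't appear), so by the two-squares theorem n IS expressible as a sum of two squares.
Step 3: Build a representation. Here n = 5 · 109 is a product of primes ≡ 1 (mod 4). Each prime p ≡ 1 (mod 4) is itself a sum of two squares; find a² by testing p − a² for a perfect square:
  5: 5 − 1² = 4 = 2² ⇒ 5 = 1² + 2².
  109: 109 − 1² = 108, 109 − 2² = 105, 109 − 3² = 100 = 10² ⇒ 109 = 3² + 10².
  Combine using the Brahmagupta–Fibonacci identity (a² + b²)(c² + d²) = (ac − bd)² + (ad + bc)² = (ac + bd)² + (ad − bc)²:
  5 · 109 = 545: from (1² + 2²)(3² + 10²), take (1·3 − 2·10, 1·10 + 2·3) = (3 − 20, 10 + 6) = (-17, 16); dropping signs (only squares matter) gives (17, 16); check 17² + 16² = 289 + 256 = 545 ✓.
Step 4: Order so x ≤ y and verify: 16² + 17² = 256 + 289 = 545 = n. ✓

n = 545 = 16² + 17² (one valid representation with x ≤ y).


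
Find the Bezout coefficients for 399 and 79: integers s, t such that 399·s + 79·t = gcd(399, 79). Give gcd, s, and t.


Euclidean algorithm on (399, 79) — divide until remainder is 0:
  399 = 5 · 79 + 4
  79 = 19 · 4 + 3
  4 = 1 · 3 + 1
  3 = 3 · 1 + 0
gcd(399, 79) = 1.
Track Bezout coefficients alongside the remainders: start with r₀ = 399 = a·1 + b·0 (s = 1, t = 0) and r₁ = 79 = a·0 + b·1 (s = 0, t = 1); each new remainder r_{k+1} = r_{k-1} − q_k·r_k inherits s_{k+1} = s_{k-1} − q_k·s_k, t_{k+1} = t_{k-1} − q_k·t_k, so r_k = a·s_k + b·t_k at every step:
  q = 5: r = 4, s = 1 − 5·0 = 1, t = 0 − 5·1 = -5  (check: 399·1 + 79·(-5) = 4)
  q = 19: r = 3, s = 0 − 19·1 = -19, t = 1 − 19·(-5) = 96  (check: 399·(-19) + 79·96 = 3)
  q = 1: r = 1, s = 1 − 1·(-19) = 20, t = -5 − 1·96 = -101  (check: 399·20 + 79·(-101) = 1)
The row with r = 1 (the gcd) gives the Bezout coefficients s = 20, t = -101.
Result: 399 · (20) + 79 · (-101) = 1.

gcd(399, 79) = 1; s = 20, t = -101 (check: 399·20 + 79·(-101) = 1).


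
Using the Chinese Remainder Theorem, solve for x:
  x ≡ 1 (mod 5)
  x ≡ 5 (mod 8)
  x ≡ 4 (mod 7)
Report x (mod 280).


Moduli 5, 8, 7 are pairwise coprime; by CRT there is a unique solution modulo M = 5 · 8 · 7 = 280.
Solve pairwise, accumulating the modulus:
  Start with x ≡ 1 (mod 5).
  Combine with x ≡ 5 (mod 8): since gcd(5, 8) = 1, we get a unique residue mod 40.
    Write x = 1 + 5·t and substitute into x ≡ 5 (mod 8): 5·t ≡ 5 − 1 = 4 (mod 8).
    The inverse of 5 mod 8 is 5 (since 5·5 = 25 = 3·8 + 1), so t ≡ 5·4 = 20 ≡ 4 (mod 8).
    Then x = 1 + 5·4 = 21, valid modulo lcm(5, 8) = 40: x ≡ 21 (mod 40).
  Combine with x ≡ 4 (mod 7): since gcd(40, 7) = 1, we get a unique residue mod 280.
    Write x = 21 + 40·t and substitute into x ≡ 4 (mod 7): 40·t ≡ 4 − 21 = -17 (mod 7).
    Reduce coefficients mod 7: 5·t ≡ 4 (mod 7).
    The inverse of 5 mod 7 is 3 (since 5·3 = 15 = 2·7 + 1), so t ≡ 3·4 = 12 ≡ 5 (mod 7).
    Then x = 21 + 40·5 = 221, valid modulo lcm(40, 7) = 280: x ≡ 221 (mod 280).
Verify: 221 mod 5 = 1 ✓, 221 mod 8 = 5 ✓, 221 mod 7 = 4 ✓.

x ≡ 221 (mod 280).


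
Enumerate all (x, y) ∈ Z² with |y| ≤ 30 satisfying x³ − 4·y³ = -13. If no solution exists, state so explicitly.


The equation is x³ - 4y³ = -13. For fixed y, x³ = 4·y³ − 13, so a solution requires the RHS to be a perfect cube.
Strategy: iterate y from -30 to 30, compute RHS = 4·y³ − 13, and check whether it is a (positive or negative) perfect cube.
Check small values of y:
  y = 0: RHS = -13 is not a perfect cube.
  y = 1: RHS = -9 is not a perfect cube.
  y = -1: RHS = -17 is not a perfect cube.
  y = 2: RHS = 19 is not a perfect cube.
  y = -2: RHS = -45 is not a perfect cube.
  y = 3: RHS = 95 is not a perfect cube.
  y = -3: RHS = -121 is not a perfect cube.
Continuing the search up to |y| = 30 finds no solutions either.
No (x, y) in the scanned range satisfies the equation.

No integer solutions with |y| ≤ 30.


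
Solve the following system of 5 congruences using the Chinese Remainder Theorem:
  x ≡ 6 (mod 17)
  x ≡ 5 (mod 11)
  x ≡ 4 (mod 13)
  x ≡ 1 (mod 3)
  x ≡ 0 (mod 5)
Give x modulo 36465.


Product of moduli M = 17 · 11 · 13 · 3 · 5 = 36465.
Merge one congruence at a time:
  Start: x ≡ 6 (mod 17).
  Combine with x ≡ 5 (mod 11); new modulus lcm = 187.
    Write x = 6 + 17·t and substitute into x ≡ 5 (mod 11): 17·t ≡ 5 − 6 = -1 (mod 11).
    Reduce coefficients mod 11: 6·t ≡ 10 (mod 11).
    The inverse of 6 mod 11 is 2 (since 6·2 = 12 = 1·11 + 1), so t ≡ 2·10 = 20 ≡ 9 (mod 11).
    Then x = 6 + 17·9 = 159, valid modulo lcm(17, 11) = 187: x ≡ 159 (mod 187).
  Combine with x ≡ 4 (mod 13); new modulus lcm = 2431.
    Write x = 159 + 187·t and substitute into x ≡ 4 (mod 13): 187·t ≡ 4 − 159 = -155 (mod 13).
    Reduce coefficients mod 13: 5·t ≡ 1 (mod 13).
    The inverse of 5 mod 13 is 8 (since 5·8 = 40 = 3·13 + 1), so t ≡ 8·1 = 8 ≡ 8 (mod 13).
    Then x = 159 + 187·8 = 1655, valid modulo lcm(187, 13) = 2431: x ≡ 1655 (mod 2431).
  Combine with x ≡ 1 (mod 3); new modulus lcm = 7293.
    Write x = 1655 + 2431·t and substitute into x ≡ 1 (mod 3): 2431·t ≡ 1 − 1655 = -1654 (mod 3).
    Reduce coefficients mod 3: 1·t ≡ 2 (mod 3).
    So t ≡ 2 (mod 3).
    Then x = 1655 + 2431·2 = 6517, valid modulo lcm(2431, 3) = 7293: x ≡ 6517 (mod 7293).
  Combine with x ≡ 0 (mod 5); new modulus lcm = 36465.
    Write x = 6517 + 7293·t and substitute into x ≡ 0 (mod 5): 7293·t ≡ 0 − 6517 = -6517 (mod 5).
    Reduce coefficients mod 5: 3·t ≡ 3 (mod 5).
    The inverse of 3 mod 5 is 2 (since 3·2 = 6 = 1·5 + 1), so t ≡ 2·3 = 6 ≡ 1 (mod 5).
    Then x = 6517 + 7293·1 = 13810, valid modulo lcm(7293, 5) = 36465: x ≡ 13810 (mod 36465).
Verify against each original: 13810 mod 17 = 6, 13810 mod 11 = 5, 13810 mod 13 = 4, 13810 mod 3 = 1, 13810 mod 5 = 0.

x ≡ 13810 (mod 36465).


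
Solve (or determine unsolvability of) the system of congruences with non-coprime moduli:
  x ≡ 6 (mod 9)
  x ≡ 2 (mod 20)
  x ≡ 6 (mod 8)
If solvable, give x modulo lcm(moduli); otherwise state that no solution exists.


Moduli 9, 20, 8 are not pairwise coprime, so CRT works modulo lcm(m_i) when all pairwise compatibility conditions hold.
Pairwise compatibility: gcd(m_i, m_j) must divide a_i - a_j for every pair.
Merge one congruence at a time:
  Start: x ≡ 6 (mod 9).
  Combine with x ≡ 2 (mod 20): gcd(9, 20) = 1; 2 - 6 = -4, which IS divisible by 1, so compatible.
    Write x = 6 + 9·t and substitute into x ≡ 2 (mod 20): 9·t ≡ 2 − 6 = -4 (mod 20).
    Reduce coefficients mod 20: 9·t ≡ 16 (mod 20).
    The inverse of 9 mod 20 is 9 (since 9·9 = 81 = 4·20 + 1), so t ≡ 9·16 = 144 ≡ 4 (mod 20).
    Then x = 6 + 9·4 = 42, valid modulo lcm(9, 20) = 180: x ≡ 42 (mod 180).
  Combine with x ≡ 6 (mod 8): gcd(180, 8) = 4; 6 - 42 = -36, which IS divisible by 4, so compatible.
    Write x = 42 + 180·t and substitute into x ≡ 6 (mod 8): 180·t ≡ 6 − 42 = -36 (mod 8).
    Divide the congruence (and modulus) by g = 4: 45·t ≡ -9 (mod 2).
    Reduce coefficients mod 2: 1·t ≡ 1 (mod 2).
    So t ≡ 1 (mod 2).
    Then x = 42 + 180·1 = 222, valid modulo lcm(180, 8) = 360: x ≡ 222 (mod 360).
Verify: 222 mod 9 = 6, 222 mod 20 = 2, 222 mod 8 = 6.

x ≡ 222 (mod 360).


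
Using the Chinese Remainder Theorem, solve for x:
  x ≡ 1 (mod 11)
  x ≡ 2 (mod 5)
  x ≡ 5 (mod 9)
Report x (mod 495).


Moduli 11, 5, 9 are pairwise coprime; by CRT there is a unique solution modulo M = 11 · 5 · 9 = 495.
Solve pairwise, accumulating the modulus:
  Start with x ≡ 1 (mod 11).
  Combine with x ≡ 2 (mod 5): since gcd(11, 5) = 1, we get a unique residue mod 55.
    Write x = 1 + 11·t and substitute into x ≡ 2 (mod 5): 11·t ≡ 2 − 1 = 1 (mod 5).
    Reduce coefficients mod 5: 1·t ≡ 1 (mod 5).
    So t ≡ 1 (mod 5).
    Then x = 1 + 11·1 = 12, valid modulo lcm(11, 5) = 55: x ≡ 12 (mod 55).
  Combine with x ≡ 5 (mod 9): since gcd(55, 9) = 1, we get a unique residue mod 495.
    Write x = 12 + 55·t and substitute into x ≡ 5 (mod 9): 55·t ≡ 5 − 12 = -7 (mod 9).
    Reduce coefficients mod 9: 1·t ≡ 2 (mod 9).
    So t ≡ 2 (mod 9).
    Then x = 12 + 55·2 = 122, valid modulo lcm(55, 9) = 495: x ≡ 122 (mod 495).
Verify: 122 mod 11 = 1 ✓, 122 mod 5 = 2 ✓, 122 mod 9 = 5 ✓.

x ≡ 122 (mod 495).


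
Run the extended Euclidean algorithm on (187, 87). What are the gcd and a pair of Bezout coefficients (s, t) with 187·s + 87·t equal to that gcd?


Euclidean algorithm on (187, 87) — divide until remainder is 0:
  187 = 2 · 87 + 13
  87 = 6 · 13 + 9
  13 = 1 · 9 + 4
  9 = 2 · 4 + 1
  4 = 4 · 1 + 0
gcd(187, 87) = 1.
Track Bezout coefficients alongside the remainders: start with r₀ = 187 = a·1 + b·0 (s = 1, t = 0) and r₁ = 87 = a·0 + b·1 (s = 0, t = 1); each new remainder r_{k+1} = r_{k-1} − q_k·r_k inherits s_{k+1} = s_{k-1} − q_k·s_k, t_{k+1} = t_{k-1} − q_k·t_k, so r_k = a·s_k + b·t_k at every step:
  q = 2: r = 13, s = 1 − 2·0 = 1, t = 0 − 2·1 = -2  (check: 187·1 + 87·(-2) = 13)
  q = 6: r = 9, s = 0 − 6·1 = -6, t = 1 − 6·(-2) = 13  (check: 187·(-6) + 87·13 = 9)
  q = 1: r = 4, s = 1 − 1·(-6) = 7, t = -2 − 1·13 = -15  (check: 187·7 + 87·(-15) = 4)
  q = 2: r = 1, s = -6 − 2·7 = -20, t = 13 − 2·(-15) = 43  (check: 187·(-20) + 87·43 = 1)
The row with r = 1 (the gcd) gives the Bezout coefficients s = -20, t = 43.
Result: 187 · (-20) + 87 · (43) = 1.

gcd(187, 87) = 1; s = -20, t = 43 (check: 187·(-20) + 87·43 = 1).


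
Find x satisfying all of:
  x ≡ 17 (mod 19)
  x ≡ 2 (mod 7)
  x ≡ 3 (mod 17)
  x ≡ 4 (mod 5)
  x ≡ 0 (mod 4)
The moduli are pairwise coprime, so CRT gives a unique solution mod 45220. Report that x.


Product of moduli M = 19 · 7 · 17 · 5 · 4 = 45220.
Merge one congruence at a time:
  Start: x ≡ 17 (mod 19).
  Combine with x ≡ 2 (mod 7); new modulus lcm = 133.
    Write x = 17 + 19·t and substitute into x ≡ 2 (mod 7): 19·t ≡ 2 − 17 = -15 (mod 7).
    Reduce coefficients mod 7: 5·t ≡ 6 (mod 7).
    The inverse of 5 mod 7 is 3 (since 5·3 = 15 = 2·7 + 1), so t ≡ 3·6 = 18 ≡ 4 (mod 7).
    Then x = 17 + 19·4 = 93, valid modulo lcm(19, 7) = 133: x ≡ 93 (mod 133).
  Combine with x ≡ 3 (mod 17); new modulus lcm = 2261.
    Write x = 93 + 133·t and substitute into x ≡ 3 (mod 17): 133·t ≡ 3 − 93 = -90 (mod 17).
    Reduce coefficients mod 17: 14·t ≡ 12 (mod 17).
    The inverse of 14 mod 17 is 11 (since 14·11 = 154 = 9·17 + 1), so t ≡ 11·12 = 132 ≡ 13 (mod 17).
    Then x = 93 + 133·13 = 1822, valid modulo lcm(133, 17) = 2261: x ≡ 1822 (mod 2261).
  Combine with x ≡ 4 (mod 5); new modulus lcm = 11305.
    Write x = 1822 + 2261·t and substitute into x ≡ 4 (mod 5): 2261·t ≡ 4 − 1822 = -1818 (mod 5).
    Reduce coefficients mod 5: 1·t ≡ 2 (mod 5).
    So t ≡ 2 (mod 5).
    Then x = 1822 + 2261·2 = 6344, valid modulo lcm(2261, 5) = 11305: x ≡ 6344 (mod 11305).
  Combine with x ≡ 0 (mod 4); new modulus lcm = 45220.
    Write x = 6344 + 11305·t and substitute into x ≡ 0 (mod 4): 11305·t ≡ 0 − 6344 = -6344 (mod 4).
    Reduce coefficients mod 4: 1·t ≡ 0 (mod 4).
    So t ≡ 0 (mod 4).
    Then x = 6344 + 11305·0 = 6344, valid modulo lcm(11305, 4) = 45220: x ≡ 6344 (mod 45220).
Verify against each original: 6344 mod 19 = 17, 6344 mod 7 = 2, 6344 mod 17 = 3, 6344 mod 5 = 4, 6344 mod 4 = 0.

x ≡ 6344 (mod 45220).


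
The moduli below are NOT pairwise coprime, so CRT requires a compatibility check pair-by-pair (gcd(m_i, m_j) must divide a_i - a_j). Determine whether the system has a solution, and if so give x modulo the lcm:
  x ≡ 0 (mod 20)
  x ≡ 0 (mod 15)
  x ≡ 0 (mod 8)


Moduli 20, 15, 8 are not pairwise coprime, so CRT works modulo lcm(m_i) when all pairwise compatibility conditions hold.
Pairwise compatibility: gcd(m_i, m_j) must divide a_i - a_j for every pair.
Merge one congruence at a time:
  Start: x ≡ 0 (mod 20).
  Combine with x ≡ 0 (mod 15): gcd(20, 15) = 5; 0 - 0 = 0, which IS divisible by 5, so compatible.
    Write x = 0 + 20·t and substitute into x ≡ 0 (mod 15): 20·t ≡ 0 − 0 = 0 (mod 15).
    Divide the congruence (and modulus) by g = 5: 4·t ≡ 0 (mod 3).
    Reduce coefficients mod 3: 1·t ≡ 0 (mod 3).
    So t ≡ 0 (mod 3).
    Then x = 0 + 20·0 = 0, valid modulo lcm(20, 15) = 60: x ≡ 0 (mod 60).
  Combine with x ≡ 0 (mod 8): gcd(60, 8) = 4; 0 - 0 = 0, which IS divisible by 4, so compatible.
    Write x = 0 + 60·t and substitute into x ≡ 0 (mod 8): 60·t ≡ 0 − 0 = 0 (mod 8).
    Divide the congruence (and modulus) by g = 4: 15·t ≡ 0 (mod 2).
    Reduce coefficients mod 2: 1·t ≡ 0 (mod 2).
    So t ≡ 0 (mod 2).
    Then x = 0 + 60·0 = 0, valid modulo lcm(60, 8) = 120: x ≡ 0 (mod 120).
Verify: 0 mod 20 = 0, 0 mod 15 = 0, 0 mod 8 = 0.

x ≡ 0 (mod 120).


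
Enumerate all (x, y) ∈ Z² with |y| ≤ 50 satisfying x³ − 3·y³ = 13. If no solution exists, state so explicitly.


The equation is x³ - 3y³ = 13. For fixed y, x³ = 3·y³ + 13, so a solution requires the RHS to be a perfect cube.
Strategy: iterate y from -50 to 50, compute RHS = 3·y³ + 13, and check whether it is a (positive or negative) perfect cube.
Check small values of y:
  y = 0: RHS = 13 is not a perfect cube.
  y = 1: RHS = 16 is not a perfect cube.
  y = -1: RHS = 10 is not a perfect cube.
  y = 2: RHS = 37 is not a perfect cube.
  y = -2: RHS = -11 is not a perfect cube.
  y = 3: RHS = 94 is not a perfect cube.
  y = -3: RHS = -68 is not a perfect cube.
Continuing the search up to |y| = 50 finds no solutions either.
No (x, y) in the scanned range satisfies the equation.

No integer solutions with |y| ≤ 50.


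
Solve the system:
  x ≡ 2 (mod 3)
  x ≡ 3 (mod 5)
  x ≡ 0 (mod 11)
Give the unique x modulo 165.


Moduli 3, 5, 11 are pairwise coprime; by CRT there is a unique solution modulo M = 3 · 5 · 11 = 165.
Solve pairwise, accumulating the modulus:
  Start with x ≡ 2 (mod 3).
  Combine with x ≡ 3 (mod 5): since gcd(3, 5) = 1, we get a unique residue mod 15.
    Write x = 2 + 3·t and substitute into x ≡ 3 (mod 5): 3·t ≡ 3 − 2 = 1 (mod 5).
    The inverse of 3 mod 5 is 2 (since 3·2 = 6 = 1·5 + 1), so t ≡ 2·1 = 2 ≡ 2 (mod 5).
    Then x = 2 + 3·2 = 8, valid modulo lcm(3, 5) = 15: x ≡ 8 (mod 15).
  Combine with x ≡ 0 (mod 11): since gcd(15, 11) = 1, we get a unique residue mod 165.
    Write x = 8 + 15·t and substitute into x ≡ 0 (mod 11): 15·t ≡ 0 − 8 = -8 (mod 11).
    Reduce coefficients mod 11: 4·t ≡ 3 (mod 11).
    The inverse of 4 mod 11 is 3 (since 4·3 = 12 = 1·11 + 1), so t ≡ 3·3 = 9 ≡ 9 (mod 11).
    Then x = 8 + 15·9 = 143, valid modulo lcm(15, 11) = 165: x ≡ 143 (mod 165).
Verify: 143 mod 3 = 2 ✓, 143 mod 5 = 3 ✓, 143 mod 11 = 0 ✓.

x ≡ 143 (mod 165).


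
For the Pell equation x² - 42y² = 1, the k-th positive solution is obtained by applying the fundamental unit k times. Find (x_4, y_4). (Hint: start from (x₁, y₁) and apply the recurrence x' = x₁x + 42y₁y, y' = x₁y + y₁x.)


Step 1: Find the fundamental solution (x₁, y₁) of x² - 42y² = 1.
  Expand √42 as a continued fraction. a₀ = ⌊√42⌋ = 6; iterate m_{k+1} = d_k·a_k − m_k, d_{k+1} = (42 − m_{k+1}²)/d_k, a_{k+1} = ⌊(a₀ + m_{k+1})/d_{k+1}⌋ (starting m₀ = 0, d₀ = 1), with convergents p_k = a_k·p_{k-1} + p_{k-2}, q_k = a_k·q_{k-1} + q_{k-2} (p₋₁ = 1, q₋₁ = 0):
  k = 0: a₀ = 6; p₀/q₀ = 6/1; p₀² − 42·q₀² = 36 − 42 = -6.
  k = 1: m = 6, d = 6, a = ⌊(6 + 6)/6⌋ = 2; p/q = (2·6 + 1)/(2·1 + 0) = 13/2; p² − 42·q² = 169 − 168 = 1.
  The first convergent with p² − 42·q² = 1 gives the fundamental solution (x₁, y₁) = (13, 2).
Step 2: Apply the recurrence (x_{n+1}, y_{n+1}) = (x₁x_n + 42y₁y_n, x₁y_n + y₁x_n) repeatedly.
  From (x_1, y_1) = (13, 2): x_2 = 13·13 + 42·2·2 = 337; y_2 = 13·2 + 2·13 = 52.
  From (x_2, y_2) = (337, 52): x_3 = 13·337 + 42·2·52 = 8749; y_3 = 13·52 + 2·337 = 1350.
  From (x_3, y_3) = (8749, 1350): x_4 = 13·8749 + 42·2·1350 = 227137; y_4 = 13·1350 + 2·8749 = 35048.
Step 3: Verify x_4² - 42·y_4² = 51591216769 - 51591216768 = 1 (should be 1). ✓

(x_1, y_1) = (13, 2); (x_4, y_4) = (227137, 35048).


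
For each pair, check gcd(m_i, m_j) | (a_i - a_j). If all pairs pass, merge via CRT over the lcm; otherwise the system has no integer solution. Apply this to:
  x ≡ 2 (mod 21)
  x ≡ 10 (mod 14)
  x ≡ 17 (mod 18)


Moduli 21, 14, 18 are not pairwise coprime, so CRT works modulo lcm(m_i) when all pairwise compatibility conditions hold.
Pairwise compatibility: gcd(m_i, m_j) must divide a_i - a_j for every pair.
Merge one congruence at a time:
  Start: x ≡ 2 (mod 21).
  Combine with x ≡ 10 (mod 14): gcd(21, 14) = 7, and 10 - 2 = 8 is NOT divisible by 7.
    ⇒ system is inconsistent (no integer solution).

No solution (the system is inconsistent).


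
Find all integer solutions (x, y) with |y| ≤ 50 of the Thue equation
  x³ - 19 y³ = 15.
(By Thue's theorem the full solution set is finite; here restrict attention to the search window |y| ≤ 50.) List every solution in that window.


The equation is x³ - 19y³ = 15. For fixed y, x³ = 19·y³ + 15, so a solution requires the RHS to be a perfect cube.
Strategy: iterate y from -50 to 50, compute RHS = 19·y³ + 15, and check whether it is a (positive or negative) perfect cube.
Check small values of y:
  y = 0: RHS = 15 is not a perfect cube.
  y = 1: RHS = 34 is not a perfect cube.
  y = -1: RHS = -4 is not a perfect cube.
  y = 2: RHS = 167 is not a perfect cube.
  y = -2: RHS = -137 is not a perfect cube.
  y = 3: RHS = 528 is not a perfect cube.
  y = -3: RHS = -498 is not a perfect cube.
Continuing the search up to |y| = 50 finds no solutions either.
No (x, y) in the scanned range satisfies the equation.

No integer solutions with |y| ≤ 50.


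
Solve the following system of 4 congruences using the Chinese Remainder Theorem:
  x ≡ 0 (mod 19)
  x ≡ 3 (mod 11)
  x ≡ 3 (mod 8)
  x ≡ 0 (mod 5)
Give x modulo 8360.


Product of moduli M = 19 · 11 · 8 · 5 = 8360.
Merge one congruence at a time:
  Start: x ≡ 0 (mod 19).
  Combine with x ≡ 3 (mod 11); new modulus lcm = 209.
    Write x = 0 + 19·t and substitute into x ≡ 3 (mod 11): 19·t ≡ 3 − 0 = 3 (mod 11).
    Reduce coefficients mod 11: 8·t ≡ 3 (mod 11).
    The inverse of 8 mod 11 is 7 (since 8·7 = 56 = 5·11 + 1), so t ≡ 7·3 = 21 ≡ 10 (mod 11).
    Then x = 0 + 19·10 = 190, valid modulo lcm(19, 11) = 209: x ≡ 190 (mod 209).
  Combine with x ≡ 3 (mod 8); new modulus lcm = 1672.
    Write x = 190 + 209·t and substitute into x ≡ 3 (mod 8): 209·t ≡ 3 − 190 = -187 (mod 8).
    Reduce coefficients mod 8: 1·t ≡ 5 (mod 8).
    So t ≡ 5 (mod 8).
    Then x = 190 + 209·5 = 1235, valid modulo lcm(209, 8) = 1672: x ≡ 1235 (mod 1672).
  Combine with x ≡ 0 (mod 5); new modulus lcm = 8360.
    Write x = 1235 + 1672·t and substitute into x ≡ 0 (mod 5): 1672·t ≡ 0 − 1235 = -1235 (mod 5).
    Reduce coefficients mod 5: 2·t ≡ 0 (mod 5).
    The inverse of 2 mod 5 is 3 (since 2·3 = 6 = 1·5 + 1), so t ≡ 3·0 = 0 ≡ 0 (mod 5).
    Then x = 1235 + 1672·0 = 1235, valid modulo lcm(1672, 5) = 8360: x ≡ 1235 (mod 8360).
Verify against each original: 1235 mod 19 = 0, 1235 mod 11 = 3, 1235 mod 8 = 3, 1235 mod 5 = 0.

x ≡ 1235 (mod 8360).


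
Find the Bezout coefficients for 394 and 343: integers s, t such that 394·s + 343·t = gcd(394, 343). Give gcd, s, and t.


Euclidean algorithm on (394, 343) — divide until remainder is 0:
  394 = 1 · 343 + 51
  343 = 6 · 51 + 37
  51 = 1 · 37 + 14
  37 = 2 · 14 + 9
  14 = 1 · 9 + 5
  9 = 1 · 5 + 4
  5 = 1 · 4 + 1
  4 = 4 · 1 + 0
gcd(394, 343) = 1.
Track Bezout coefficients alongside the remainders: start with r₀ = 394 = a·1 + b·0 (s = 1, t = 0) and r₁ = 343 = a·0 + b·1 (s = 0, t = 1); each new remainder r_{k+1} = r_{k-1} − q_k·r_k inherits s_{k+1} = s_{k-1} − q_k·s_k, t_{k+1} = t_{k-1} − q_k·t_k, so r_k = a·s_k + b·t_k at every step:
  q = 1: r = 51, s = 1 − 1·0 = 1, t = 0 − 1·1 = -1  (check: 394·1 + 343·(-1) = 51)
  q = 6: r = 37, s = 0 − 6·1 = -6, t = 1 − 6·(-1) = 7  (check: 394·(-6) + 343·7 = 37)
  q = 1: r = 14, s = 1 − 1·(-6) = 7, t = -1 − 1·7 = -8  (check: 394·7 + 343·(-8) = 14)
  q = 2: r = 9, s = -6 − 2·7 = -20, t = 7 − 2·(-8) = 23  (check: 394·(-20) + 343·23 = 9)
  q = 1: r = 5, s = 7 − 1·(-20) = 27, t = -8 − 1·23 = -31  (check: 394·27 + 343·(-31) = 5)
  q = 1: r = 4, s = -20 − 1·27 = -47, t = 23 − 1·(-31) = 54  (check: 394·(-47) + 343·54 = 4)
  q = 1: r = 1, s = 27 − 1·(-47) = 74, t = -31 − 1·54 = -85  (check: 394·74 + 343·(-85) = 1)
The row with r = 1 (the gcd) gives the Bezout coefficients s = 74, t = -85.
Result: 394 · (74) + 343 · (-85) = 1.

gcd(394, 343) = 1; s = 74, t = -85 (check: 394·74 + 343·(-85) = 1).


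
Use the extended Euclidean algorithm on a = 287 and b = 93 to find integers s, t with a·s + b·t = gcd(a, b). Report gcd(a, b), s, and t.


Euclidean algorithm on (287, 93) — divide until remainder is 0:
  287 = 3 · 93 + 8
  93 = 11 · 8 + 5
  8 = 1 · 5 + 3
  5 = 1 · 3 + 2
  3 = 1 · 2 + 1
  2 = 2 · 1 + 0
gcd(287, 93) = 1.
Track Bezout coefficients alongside the remainders: start with r₀ = 287 = a·1 + b·0 (s = 1, t = 0) and r₁ = 93 = a·0 + b·1 (s = 0, t = 1); each new remainder r_{k+1} = r_{k-1} − q_k·r_k inherits s_{k+1} = s_{k-1} − q_k·s_k, t_{k+1} = t_{k-1} − q_k·t_k, so r_k = a·s_k + b·t_k at every step:
  q = 3: r = 8, s = 1 − 3·0 = 1, t = 0 − 3·1 = -3  (check: 287·1 + 93·(-3) = 8)
  q = 11: r = 5, s = 0 − 11·1 = -11, t = 1 − 11·(-3) = 34  (check: 287·(-11) + 93·34 = 5)
  q = 1: r = 3, s = 1 − 1·(-11) = 12, t = -3 − 1·34 = -37  (check: 287·12 + 93·(-37) = 3)
  q = 1: r = 2, s = -11 − 1·12 = -23, t = 34 − 1·(-37) = 71  (check: 287·(-23) + 93·71 = 2)
  q = 1: r = 1, s = 12 − 1·(-23) = 35, t = -37 − 1·71 = -108  (check: 287·35 + 93·(-108) = 1)
The row with r = 1 (the gcd) gives the Bezout coefficients s = 35, t = -108.
Result: 287 · (35) + 93 · (-108) = 1.

gcd(287, 93) = 1; s = 35, t = -108 (check: 287·35 + 93·(-108) = 1).
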